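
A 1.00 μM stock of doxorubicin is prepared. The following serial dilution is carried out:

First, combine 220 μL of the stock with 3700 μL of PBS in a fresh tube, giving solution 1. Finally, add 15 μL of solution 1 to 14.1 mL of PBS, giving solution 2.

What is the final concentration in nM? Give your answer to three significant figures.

0.0596 nM

Step 1: 220 μL + 3700 μL = 3920 μL total → factor 3920/220 = 17.818
Step 2: 15 μL + 14.1 mL = 14115 μL total → factor 14115/15 = 941
Overall dilution factor = 17.818 × 941 = 16767
Final = 1.00 μM / 16767 = 5.964 × 10^-5 μM = 0.0596 nM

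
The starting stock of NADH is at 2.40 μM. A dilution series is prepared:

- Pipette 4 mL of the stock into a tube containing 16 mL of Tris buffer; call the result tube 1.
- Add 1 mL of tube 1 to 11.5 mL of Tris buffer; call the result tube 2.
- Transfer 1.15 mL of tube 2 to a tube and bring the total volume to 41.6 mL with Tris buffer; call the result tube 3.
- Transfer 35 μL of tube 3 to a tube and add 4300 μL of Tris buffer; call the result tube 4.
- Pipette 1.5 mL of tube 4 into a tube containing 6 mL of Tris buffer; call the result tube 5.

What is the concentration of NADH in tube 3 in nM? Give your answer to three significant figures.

Step 1: 4 mL + 16 mL = 20 mL total → factor 20/4 = 5
Step 2: 1 mL + 11.5 mL = 12.5 mL total → factor 12.5/1 = 12.5
Step 3: 1.15 mL brought to 41.6 mL → factor 41.6/1.15 = 36.174
Dilution factor through tube 3 = 5 × 12.5 × 36.174 = 2260.9
[tube 3] = 2.40 μM / 2260.9 = 0.001062 μM = 1.06 nM

1.06 nM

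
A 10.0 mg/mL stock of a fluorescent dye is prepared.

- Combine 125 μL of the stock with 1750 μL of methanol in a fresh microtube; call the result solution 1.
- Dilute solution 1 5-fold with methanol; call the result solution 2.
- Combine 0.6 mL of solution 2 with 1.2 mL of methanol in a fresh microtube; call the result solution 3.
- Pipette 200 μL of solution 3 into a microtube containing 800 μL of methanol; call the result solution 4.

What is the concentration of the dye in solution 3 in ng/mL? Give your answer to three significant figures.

4.44 × 10^4 ng/mL

Step 1: 125 μL + 1750 μL = 1875 μL total → factor 1875/125 = 15
Step 2: 5-fold → factor 5
Step 3: 0.6 mL + 1.2 mL = 1.8 mL total → factor 1.8/0.6 = 3
Dilution factor through solution 3 = 15 × 5 × 3 = 225
[solution 3] = 10.0 mg/mL / 225 = 0.04444 mg/mL = 4.44 × 10^4 ng/mL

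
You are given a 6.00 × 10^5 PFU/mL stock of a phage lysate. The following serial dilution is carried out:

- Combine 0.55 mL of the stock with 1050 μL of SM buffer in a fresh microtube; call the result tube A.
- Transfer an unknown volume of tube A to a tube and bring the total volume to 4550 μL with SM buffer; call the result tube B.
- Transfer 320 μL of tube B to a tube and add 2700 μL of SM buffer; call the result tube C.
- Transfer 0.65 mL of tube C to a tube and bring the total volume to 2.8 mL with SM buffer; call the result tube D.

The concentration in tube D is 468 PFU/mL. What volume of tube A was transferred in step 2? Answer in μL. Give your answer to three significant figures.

420 μL

Step 1: 0.55 mL + 1050 μL = 1.6 mL total → factor 1.6/0.55 = 2.9091
Step 2: v brought to 4550 μL → factor = 4550 μL/v
Step 3: 320 μL + 2700 μL = 3020 μL total → factor 3020/320 = 9.4375
Step 4: 0.65 mL brought to 2.8 mL → factor 2.8/0.65 = 4.3077
Product of known-step factors = 118.27
Overall factor = 6.00 × 10^5 PFU/mL / (468 PFU/mL) = 1282.1
Step-2 factor = 1282.1 / 118.27 = 10.84
v = 4550 μL / 10.84 = 420 μL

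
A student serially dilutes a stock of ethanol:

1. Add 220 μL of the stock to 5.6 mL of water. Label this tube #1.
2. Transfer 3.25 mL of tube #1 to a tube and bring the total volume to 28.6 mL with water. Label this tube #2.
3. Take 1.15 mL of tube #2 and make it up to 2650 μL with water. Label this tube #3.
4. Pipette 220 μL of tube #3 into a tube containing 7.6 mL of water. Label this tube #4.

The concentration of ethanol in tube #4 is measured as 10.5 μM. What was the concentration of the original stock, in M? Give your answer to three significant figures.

0.200 M

Step 1: 220 μL + 5.6 mL = 5820 μL total → factor 5820/220 = 26.455
Step 2: 3.25 mL brought to 28.6 mL → factor 28.6/3.25 = 8.8
Step 3: 1.15 mL brought to 2650 μL → factor 2.65/1.15 = 2.3043
Step 4: 220 μL + 7.6 mL = 7820 μL total → factor 7820/220 = 35.545
Overall dilution factor = 26.455 × 8.8 × 2.3043 × 35.545 = 19068
Stock = 10.5 μM × 19068 = 2.002 × 10^5 μM = 0.200 M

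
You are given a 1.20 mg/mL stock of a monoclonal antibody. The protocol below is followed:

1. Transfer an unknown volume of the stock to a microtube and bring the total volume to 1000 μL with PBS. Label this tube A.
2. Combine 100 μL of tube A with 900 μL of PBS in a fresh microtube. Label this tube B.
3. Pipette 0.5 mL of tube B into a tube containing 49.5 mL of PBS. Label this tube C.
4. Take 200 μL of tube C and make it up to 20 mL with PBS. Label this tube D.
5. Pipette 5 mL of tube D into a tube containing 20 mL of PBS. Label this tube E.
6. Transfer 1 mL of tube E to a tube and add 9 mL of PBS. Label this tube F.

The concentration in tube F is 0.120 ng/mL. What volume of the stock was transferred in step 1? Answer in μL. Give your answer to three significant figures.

500 μL

Step 1: v brought to 1000 μL → factor = 1000 μL/v
Step 2: 100 μL + 900 μL = 1000 μL total → factor 1000/100 = 10
Step 3: 0.5 mL + 49.5 mL = 50 mL total → factor 50/0.5 = 100
Step 4: 200 μL brought to 20 mL → factor 20000/200 = 100
Step 5: 5 mL + 20 mL = 25 mL total → factor 25/5 = 5
Step 6: 1 mL + 9 mL = 10 mL total → factor 10/1 = 10
Product of known-step factors = 5 × 10^6
Overall factor = 1.20 mg/mL / (0.120 ng/mL) = 1 × 10^7
Step-1 factor = 1 × 10^7 / 5 × 10^6 = 2
v = 1000 μL / 2 = 500 μL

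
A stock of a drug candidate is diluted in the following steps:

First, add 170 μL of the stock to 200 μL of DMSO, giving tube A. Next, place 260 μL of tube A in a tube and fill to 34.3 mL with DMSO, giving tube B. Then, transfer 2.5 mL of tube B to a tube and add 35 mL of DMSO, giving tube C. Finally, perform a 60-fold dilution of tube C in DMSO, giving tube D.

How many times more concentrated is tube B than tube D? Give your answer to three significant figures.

900

Step 1: 170 μL + 200 μL = 370 μL total → factor 370/170 = 2.1765
Step 2: 260 μL brought to 34.3 mL → factor 34300/260 = 131.92
Step 3: 2.5 mL + 35 mL = 37.5 mL total → factor 37.5/2.5 = 15
Step 4: 60-fold → factor 60
Dilution factor to tube B = 287.13; to tube D = 2.5841 × 10^5
[tube B]/[tube D] = (factor to tube D)/(factor to tube B) = 2.5841 × 10^5/287.13 = 900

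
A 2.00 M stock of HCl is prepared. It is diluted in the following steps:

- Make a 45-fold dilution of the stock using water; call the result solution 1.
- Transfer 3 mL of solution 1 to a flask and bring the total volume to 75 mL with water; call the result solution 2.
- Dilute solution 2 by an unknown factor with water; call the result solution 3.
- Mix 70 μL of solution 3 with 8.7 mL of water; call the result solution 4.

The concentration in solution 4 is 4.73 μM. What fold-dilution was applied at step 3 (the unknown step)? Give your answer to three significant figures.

Step 1: 45-fold → factor 45
Step 2: 3 mL brought to 75 mL → factor 75/3 = 25
Step 3: unknown factor x
Step 4: 70 μL + 8.7 mL = 8770 μL total → factor 8770/70 = 125.29
Product of known-step factors = 1.4095 × 10^5
Overall factor = 2.00 M / (4.73 μM) = 4.2283 × 10^5
x = 4.2283 × 10^5 / 1.4095 × 10^5 = 3.00

3.00-fold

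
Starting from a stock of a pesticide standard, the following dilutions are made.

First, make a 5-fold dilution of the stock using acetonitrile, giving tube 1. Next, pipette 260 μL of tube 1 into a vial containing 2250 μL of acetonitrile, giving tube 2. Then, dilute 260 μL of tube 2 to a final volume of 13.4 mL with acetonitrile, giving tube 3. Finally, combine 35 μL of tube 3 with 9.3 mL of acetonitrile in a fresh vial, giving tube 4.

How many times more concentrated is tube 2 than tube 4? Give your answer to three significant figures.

1.37 × 10^4

Step 1: 5-fold → factor 5
Step 2: 260 μL + 2250 μL = 2510 μL total → factor 2510/260 = 9.6538
Step 3: 260 μL brought to 13.4 mL → factor 13400/260 = 51.538
Step 4: 35 μL + 9.3 mL = 9335 μL total → factor 9335/35 = 266.71
Dilution factor to tube 2 = 48.269; to tube 4 = 6.6351 × 10^5
[tube 2]/[tube 4] = (factor to tube 4)/(factor to tube 2) = 6.6351 × 10^5/48.269 = 1.37 × 10^4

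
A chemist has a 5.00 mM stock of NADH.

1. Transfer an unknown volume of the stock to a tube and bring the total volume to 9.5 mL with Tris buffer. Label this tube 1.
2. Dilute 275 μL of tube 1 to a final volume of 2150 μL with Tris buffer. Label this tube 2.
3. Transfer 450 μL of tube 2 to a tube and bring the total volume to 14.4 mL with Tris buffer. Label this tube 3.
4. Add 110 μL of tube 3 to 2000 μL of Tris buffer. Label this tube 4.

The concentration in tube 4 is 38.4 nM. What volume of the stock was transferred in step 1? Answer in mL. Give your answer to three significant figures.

0.350 mL

Step 1: v brought to 9.5 mL → factor = 9.5 mL/v
Step 2: 275 μL brought to 2150 μL → factor 2150/275 = 7.8182
Step 3: 450 μL brought to 14.4 mL → factor 14400/450 = 32
Step 4: 110 μL + 2000 μL = 2110 μL total → factor 2110/110 = 19.182
Product of known-step factors = 4798.9
Overall factor = 5.00 mM / (38.4 nM) = 1.3021 × 10^5
Step-1 factor = 1.3021 × 10^5 / 4798.9 = 27.133
v = 9.5 mL / 27.133 = 0.350 mL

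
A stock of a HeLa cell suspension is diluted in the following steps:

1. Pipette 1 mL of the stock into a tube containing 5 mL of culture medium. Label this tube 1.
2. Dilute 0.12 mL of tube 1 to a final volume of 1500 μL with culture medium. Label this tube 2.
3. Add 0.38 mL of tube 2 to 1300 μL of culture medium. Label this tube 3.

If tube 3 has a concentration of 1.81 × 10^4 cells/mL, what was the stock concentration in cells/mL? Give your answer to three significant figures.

6.00 × 10^6 cells/mL

Step 1: 1 mL + 5 mL = 6 mL total → factor 6/1 = 6
Step 2: 0.12 mL brought to 1500 μL → factor 1.5/0.12 = 12.5
Step 3: 0.38 mL + 1300 μL = 1.68 mL total → factor 1.68/0.38 = 4.4211
Overall dilution factor = 6 × 12.5 × 4.4211 = 331.58
Stock = 1.81 × 10^4 cells/mL × 331.58 = 6.00 × 10^6 cells/mL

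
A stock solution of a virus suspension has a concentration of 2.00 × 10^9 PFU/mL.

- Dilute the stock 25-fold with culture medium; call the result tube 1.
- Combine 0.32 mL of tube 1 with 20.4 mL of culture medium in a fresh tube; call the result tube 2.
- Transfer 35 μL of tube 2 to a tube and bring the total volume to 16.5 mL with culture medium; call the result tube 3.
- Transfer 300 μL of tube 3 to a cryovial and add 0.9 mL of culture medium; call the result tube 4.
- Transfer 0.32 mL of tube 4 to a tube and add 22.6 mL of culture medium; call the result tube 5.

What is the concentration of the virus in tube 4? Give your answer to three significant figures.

655 PFU/mL

Step 1: 25-fold → factor 25
Step 2: 0.32 mL + 20.4 mL = 20.72 mL total → factor 20.72/0.32 = 64.75
Step 3: 35 μL brought to 16.5 mL → factor 16500/35 = 471.43
Step 4: 300 μL + 0.9 mL = 1200 μL total → factor 1200/300 = 4
Dilution factor through tube 4 = 25 × 64.75 × 471.43 × 4 = 3.0525 × 10^6
[tube 4] = 2.00 × 10^9 PFU/mL / 3.0525 × 10^6 = 655 PFU/mL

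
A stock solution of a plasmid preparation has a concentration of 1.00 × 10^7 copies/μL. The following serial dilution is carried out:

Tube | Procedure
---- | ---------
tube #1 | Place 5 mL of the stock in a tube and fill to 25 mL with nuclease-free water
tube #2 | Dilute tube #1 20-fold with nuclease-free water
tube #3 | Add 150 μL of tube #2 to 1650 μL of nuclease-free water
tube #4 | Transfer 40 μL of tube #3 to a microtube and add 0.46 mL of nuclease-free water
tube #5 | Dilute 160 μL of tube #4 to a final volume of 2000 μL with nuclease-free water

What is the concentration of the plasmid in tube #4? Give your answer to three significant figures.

667 copies/μL

Step 1: 5 mL brought to 25 mL → factor 25/5 = 5
Step 2: 20-fold → factor 20
Step 3: 150 μL + 1650 μL = 1800 μL total → factor 1800/150 = 12
Step 4: 40 μL + 0.46 mL = 500 μL total → factor 500/40 = 12.5
Dilution factor through tube #4 = 5 × 20 × 12 × 12.5 = 15000
[tube #4] = 1.00 × 10^7 copies/μL / 15000 = 667 copies/μL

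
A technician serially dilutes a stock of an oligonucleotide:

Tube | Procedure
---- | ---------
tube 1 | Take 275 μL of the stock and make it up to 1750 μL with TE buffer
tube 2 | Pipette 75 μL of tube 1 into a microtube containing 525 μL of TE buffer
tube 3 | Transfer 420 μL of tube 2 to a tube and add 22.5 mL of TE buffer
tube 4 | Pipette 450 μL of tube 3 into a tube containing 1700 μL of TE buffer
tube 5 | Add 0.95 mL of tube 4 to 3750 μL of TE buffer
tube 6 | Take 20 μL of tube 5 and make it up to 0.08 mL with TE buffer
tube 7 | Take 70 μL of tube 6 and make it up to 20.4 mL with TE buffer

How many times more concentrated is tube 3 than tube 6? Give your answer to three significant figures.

94.5

Step 1: 275 μL brought to 1750 μL → factor 1750/275 = 6.3636
Step 2: 75 μL + 525 μL = 600 μL total → factor 600/75 = 8
Step 3: 420 μL + 22.5 mL = 22920 μL total → factor 22920/420 = 54.571
Step 4: 450 μL + 1700 μL = 2150 μL total → factor 2150/450 = 4.7778
Step 5: 0.95 mL + 3750 μL = 4.7 mL total → factor 4.7/0.95 = 4.9474
Step 6: 20 μL brought to 0.08 mL → factor 80/20 = 4
Dilution factor to tube 3 = 2778.2; to tube 6 = 2.6268 × 10^5
[tube 3]/[tube 6] = (factor to tube 6)/(factor to tube 3) = 2.6268 × 10^5/2778.2 = 94.5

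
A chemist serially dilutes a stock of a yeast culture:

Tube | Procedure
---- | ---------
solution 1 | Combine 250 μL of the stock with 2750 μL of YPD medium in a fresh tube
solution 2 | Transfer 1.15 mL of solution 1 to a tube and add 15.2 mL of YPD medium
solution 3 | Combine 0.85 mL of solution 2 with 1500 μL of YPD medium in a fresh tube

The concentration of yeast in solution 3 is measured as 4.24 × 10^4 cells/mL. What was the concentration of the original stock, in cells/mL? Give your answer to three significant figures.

Step 1: 250 μL + 2750 μL = 3000 μL total → factor 3000/250 = 12
Step 2: 1.15 mL + 15.2 mL = 16.35 mL total → factor 16.35/1.15 = 14.217
Step 3: 0.85 mL + 1500 μL = 2.35 mL total → factor 2.35/0.85 = 2.7647
Overall dilution factor = 12 × 14.217 × 2.7647 = 471.68
Stock = 4.24 × 10^4 cells/mL × 471.68 = 2.00 × 10^7 cells/mL

2.00 × 10^7 cells/mL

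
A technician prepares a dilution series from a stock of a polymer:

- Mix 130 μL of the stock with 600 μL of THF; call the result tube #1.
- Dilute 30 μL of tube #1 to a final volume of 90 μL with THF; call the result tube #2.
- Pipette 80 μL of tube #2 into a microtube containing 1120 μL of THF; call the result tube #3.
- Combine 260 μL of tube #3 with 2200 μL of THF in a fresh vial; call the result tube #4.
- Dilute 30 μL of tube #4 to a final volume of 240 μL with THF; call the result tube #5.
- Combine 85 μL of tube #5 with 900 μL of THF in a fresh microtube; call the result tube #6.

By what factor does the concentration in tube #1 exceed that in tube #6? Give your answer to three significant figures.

Step 1: 130 μL + 600 μL = 730 μL total → factor 730/130 = 5.6154
Step 2: 30 μL brought to 90 μL → factor 90/30 = 3
Step 3: 80 μL + 1120 μL = 1200 μL total → factor 1200/80 = 15
Step 4: 260 μL + 2200 μL = 2460 μL total → factor 2460/260 = 9.4615
Step 5: 30 μL brought to 240 μL → factor 240/30 = 8
Step 6: 85 μL + 900 μL = 985 μL total → factor 985/85 = 11.588
Dilution factor to tube #1 = 5.6154; to tube #6 = 2.2165 × 10^5
[tube #1]/[tube #6] = (factor to tube #6)/(factor to tube #1) = 2.2165 × 10^5/5.6154 = 3.95 × 10^4

3.95 × 10^4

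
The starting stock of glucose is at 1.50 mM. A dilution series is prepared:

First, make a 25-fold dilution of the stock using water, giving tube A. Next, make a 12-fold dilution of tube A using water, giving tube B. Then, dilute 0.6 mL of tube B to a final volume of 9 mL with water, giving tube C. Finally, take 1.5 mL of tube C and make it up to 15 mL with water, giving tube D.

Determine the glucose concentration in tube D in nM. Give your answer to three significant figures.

Step 1: 25-fold → factor 25
Step 2: 12-fold → factor 12
Step 3: 0.6 mL brought to 9 mL → factor 9/0.6 = 15
Step 4: 1.5 mL brought to 15 mL → factor 15/1.5 = 10
Overall dilution factor = 25 × 12 × 15 × 10 = 45000
Final = 1.50 mM / 45000 = 3.333 × 10^-5 mM = 33.3 nM

33.3 nM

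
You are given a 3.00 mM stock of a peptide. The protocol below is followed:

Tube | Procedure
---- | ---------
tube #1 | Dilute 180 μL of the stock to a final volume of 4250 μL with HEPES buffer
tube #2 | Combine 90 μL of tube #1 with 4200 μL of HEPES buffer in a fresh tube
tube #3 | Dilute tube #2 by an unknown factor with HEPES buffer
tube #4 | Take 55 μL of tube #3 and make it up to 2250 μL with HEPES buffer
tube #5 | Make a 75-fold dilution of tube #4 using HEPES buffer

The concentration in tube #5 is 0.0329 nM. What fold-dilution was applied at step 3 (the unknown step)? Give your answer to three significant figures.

Step 1: 180 μL brought to 4250 μL → factor 4250/180 = 23.611
Step 2: 90 μL + 4200 μL = 4290 μL total → factor 4290/90 = 47.667
Step 3: unknown factor x
Step 4: 55 μL brought to 2250 μL → factor 2250/55 = 40.909
Step 5: 75-fold → factor 75
Product of known-step factors = 3.4531 × 10^6
Overall factor = 3.00 mM / (0.0329 nM) = 9.1185 × 10^7
x = 9.1185 × 10^7 / 3.4531 × 10^6 = 26.4

26.4-fold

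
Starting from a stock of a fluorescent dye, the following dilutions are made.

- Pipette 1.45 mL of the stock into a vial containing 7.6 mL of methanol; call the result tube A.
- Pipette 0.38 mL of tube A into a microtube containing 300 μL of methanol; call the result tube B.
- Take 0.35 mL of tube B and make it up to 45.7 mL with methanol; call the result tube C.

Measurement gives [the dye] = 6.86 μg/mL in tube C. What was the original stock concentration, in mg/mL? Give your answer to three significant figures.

Step 1: 1.45 mL + 7.6 mL = 9.05 mL total → factor 9.05/1.45 = 6.2414
Step 2: 0.38 mL + 300 μL = 0.68 mL total → factor 0.68/0.38 = 1.7895
Step 3: 0.35 mL brought to 45.7 mL → factor 45.7/0.35 = 130.57
Overall dilution factor = 6.2414 × 1.7895 × 130.57 = 1458.3
Stock = 6.86 μg/mL × 1458.3 = 1.000 × 10^4 μg/mL = 10.0 mg/mL

10.0 mg/mL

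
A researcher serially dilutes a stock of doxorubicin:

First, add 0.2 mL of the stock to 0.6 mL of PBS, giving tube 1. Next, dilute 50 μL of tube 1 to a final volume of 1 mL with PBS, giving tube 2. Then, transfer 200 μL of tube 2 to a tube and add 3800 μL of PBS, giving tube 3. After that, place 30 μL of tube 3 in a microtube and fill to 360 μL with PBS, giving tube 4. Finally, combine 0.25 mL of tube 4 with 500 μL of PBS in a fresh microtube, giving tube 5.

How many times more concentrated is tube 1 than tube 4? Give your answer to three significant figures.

4.80 × 10^3

Step 1: 0.2 mL + 0.6 mL = 0.8 mL total → factor 0.8/0.2 = 4
Step 2: 50 μL brought to 1 mL → factor 1000/50 = 20
Step 3: 200 μL + 3800 μL = 4000 μL total → factor 4000/200 = 20
Step 4: 30 μL brought to 360 μL → factor 360/30 = 12
Dilution factor to tube 1 = 4; to tube 4 = 19200
[tube 1]/[tube 4] = (factor to tube 4)/(factor to tube 1) = 19200/4 = 4.80 × 10^3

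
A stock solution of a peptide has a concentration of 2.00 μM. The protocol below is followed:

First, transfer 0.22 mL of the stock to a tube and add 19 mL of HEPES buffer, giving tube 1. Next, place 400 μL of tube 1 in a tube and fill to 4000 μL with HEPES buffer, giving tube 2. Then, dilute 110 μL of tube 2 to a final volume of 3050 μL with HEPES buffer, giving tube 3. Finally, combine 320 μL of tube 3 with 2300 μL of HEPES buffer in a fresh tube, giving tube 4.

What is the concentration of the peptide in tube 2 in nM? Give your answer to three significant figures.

2.29 nM

Step 1: 0.22 mL + 19 mL = 19.22 mL total → factor 19.22/0.22 = 87.364
Step 2: 400 μL brought to 4000 μL → factor 4000/400 = 10
Dilution factor through tube 2 = 87.364 × 10 = 873.64
[tube 2] = 2.00 μM / 873.64 = 0.002289 μM = 2.29 nM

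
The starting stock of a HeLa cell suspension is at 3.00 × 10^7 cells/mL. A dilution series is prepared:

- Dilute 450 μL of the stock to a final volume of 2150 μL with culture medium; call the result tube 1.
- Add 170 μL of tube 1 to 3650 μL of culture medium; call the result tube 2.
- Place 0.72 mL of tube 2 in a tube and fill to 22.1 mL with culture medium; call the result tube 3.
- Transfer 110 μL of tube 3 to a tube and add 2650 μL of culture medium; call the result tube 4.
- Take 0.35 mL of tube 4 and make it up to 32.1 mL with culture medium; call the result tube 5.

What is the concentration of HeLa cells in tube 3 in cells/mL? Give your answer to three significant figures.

Step 1: 450 μL brought to 2150 μL → factor 2150/450 = 4.7778
Step 2: 170 μL + 3650 μL = 3820 μL total → factor 3820/170 = 22.471
Step 3: 0.72 mL brought to 22.1 mL → factor 22.1/0.72 = 30.694
Dilution factor through tube 3 = 4.7778 × 22.471 × 30.694 = 3295.3
[tube 3] = 3.00 × 10^7 cells/mL / 3295.3 = 9.10 × 10^3 cells/mL

9.10 × 10^3 cells/mL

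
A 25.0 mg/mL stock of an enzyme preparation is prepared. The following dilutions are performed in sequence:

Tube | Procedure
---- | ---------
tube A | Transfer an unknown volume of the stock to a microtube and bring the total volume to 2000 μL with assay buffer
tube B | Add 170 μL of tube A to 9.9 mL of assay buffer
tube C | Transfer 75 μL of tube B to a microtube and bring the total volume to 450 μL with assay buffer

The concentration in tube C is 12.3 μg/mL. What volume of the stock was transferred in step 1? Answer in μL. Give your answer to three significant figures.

350 μL

Step 1: v brought to 2000 μL → factor = 2000 μL/v
Step 2: 170 μL + 9.9 mL = 10070 μL total → factor 10070/170 = 59.235
Step 3: 75 μL brought to 450 μL → factor 450/75 = 6
Product of known-step factors = 355.41
Overall factor = 25.0 mg/mL / (12.3 μg/mL) = 2032.5
Step-1 factor = 2032.5 / 355.41 = 5.7188
v = 2000 μL / 5.7188 = 350 μL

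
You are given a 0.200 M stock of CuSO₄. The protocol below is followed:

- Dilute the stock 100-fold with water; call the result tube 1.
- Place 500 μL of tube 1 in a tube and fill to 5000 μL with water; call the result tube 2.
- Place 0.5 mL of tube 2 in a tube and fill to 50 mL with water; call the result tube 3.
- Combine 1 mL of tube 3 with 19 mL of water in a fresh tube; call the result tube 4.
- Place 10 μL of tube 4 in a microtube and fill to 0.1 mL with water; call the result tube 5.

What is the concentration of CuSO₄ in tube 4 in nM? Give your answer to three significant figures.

100 nM

Step 1: 100-fold → factor 100
Step 2: 500 μL brought to 5000 μL → factor 5000/500 = 10
Step 3: 0.5 mL brought to 50 mL → factor 50/0.5 = 100
Step 4: 1 mL + 19 mL = 20 mL total → factor 20/1 = 20
Dilution factor through tube 4 = 100 × 10 × 100 × 20 = 2 × 10^6
[tube 4] = 0.200 M / 2 × 10^6 = 1.000 × 10^-7 M = 100 nM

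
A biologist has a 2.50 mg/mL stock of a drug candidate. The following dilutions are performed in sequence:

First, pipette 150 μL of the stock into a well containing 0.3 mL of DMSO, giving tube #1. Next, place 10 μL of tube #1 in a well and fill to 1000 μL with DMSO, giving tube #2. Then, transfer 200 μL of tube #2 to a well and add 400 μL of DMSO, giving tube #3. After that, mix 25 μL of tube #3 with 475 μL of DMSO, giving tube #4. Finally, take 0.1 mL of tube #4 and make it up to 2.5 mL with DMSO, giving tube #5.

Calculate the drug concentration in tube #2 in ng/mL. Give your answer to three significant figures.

Step 1: 150 μL + 0.3 mL = 450 μL total → factor 450/150 = 3
Step 2: 10 μL brought to 1000 μL → factor 1000/10 = 100
Dilution factor through tube #2 = 3 × 100 = 300
[tube #2] = 2.50 mg/mL / 300 = 0.008333 mg/mL = 8.33 × 10^3 ng/mL

8.33 × 10^3 ng/mL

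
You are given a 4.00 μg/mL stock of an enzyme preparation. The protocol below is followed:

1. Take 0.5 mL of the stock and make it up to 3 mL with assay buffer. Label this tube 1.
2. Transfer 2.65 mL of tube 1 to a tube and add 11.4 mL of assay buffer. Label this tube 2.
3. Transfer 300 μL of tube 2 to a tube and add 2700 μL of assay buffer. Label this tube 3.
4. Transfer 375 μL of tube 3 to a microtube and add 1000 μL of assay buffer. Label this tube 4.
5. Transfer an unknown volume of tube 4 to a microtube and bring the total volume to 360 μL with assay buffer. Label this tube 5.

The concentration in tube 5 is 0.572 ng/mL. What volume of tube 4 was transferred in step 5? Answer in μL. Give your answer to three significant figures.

Step 1: 0.5 mL brought to 3 mL → factor 3/0.5 = 6
Step 2: 2.65 mL + 11.4 mL = 14.05 mL total → factor 14.05/2.65 = 5.3019
Step 3: 300 μL + 2700 μL = 3000 μL total → factor 3000/300 = 10
Step 4: 375 μL + 1000 μL = 1375 μL total → factor 1375/375 = 3.6667
Step 5: v brought to 360 μL → factor = 360 μL/v
Product of known-step factors = 1166.4
Overall factor = 4.00 μg/mL / (0.572 ng/mL) = 6993
Step-5 factor = 6993 / 1166.4 = 5.9953
v = 360 μL / 5.9953 = 60.0 μL

60.0 μL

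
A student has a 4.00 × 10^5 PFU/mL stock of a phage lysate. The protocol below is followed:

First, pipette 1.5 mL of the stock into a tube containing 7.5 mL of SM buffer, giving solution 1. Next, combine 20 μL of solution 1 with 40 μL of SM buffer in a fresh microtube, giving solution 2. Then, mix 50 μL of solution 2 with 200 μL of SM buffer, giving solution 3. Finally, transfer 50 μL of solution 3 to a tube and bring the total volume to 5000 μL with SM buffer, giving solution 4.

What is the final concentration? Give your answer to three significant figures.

44.4 PFU/mL

Step 1: 1.5 mL + 7.5 mL = 9 mL total → factor 9/1.5 = 6
Step 2: 20 μL + 40 μL = 60 μL total → factor 60/20 = 3
Step 3: 50 μL + 200 μL = 250 μL total → factor 250/50 = 5
Step 4: 50 μL brought to 5000 μL → factor 5000/50 = 100
Overall dilution factor = 6 × 3 × 5 × 100 = 9000
Final = 4.00 × 10^5 PFU/mL / 9000 = 44.4 PFU/mL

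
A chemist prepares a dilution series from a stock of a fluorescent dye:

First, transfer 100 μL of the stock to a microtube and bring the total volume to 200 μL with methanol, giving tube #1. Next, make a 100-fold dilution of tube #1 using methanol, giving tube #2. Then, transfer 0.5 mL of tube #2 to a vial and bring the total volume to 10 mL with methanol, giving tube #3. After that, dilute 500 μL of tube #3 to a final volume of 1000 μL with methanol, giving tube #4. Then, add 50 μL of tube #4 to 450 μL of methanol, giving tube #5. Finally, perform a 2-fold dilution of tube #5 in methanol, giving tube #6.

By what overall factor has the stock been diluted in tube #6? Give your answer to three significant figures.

Step 1: 100 μL brought to 200 μL → factor 200/100 = 2
Step 2: 100-fold → factor 100
Step 3: 0.5 mL brought to 10 mL → factor 10/0.5 = 20
Step 4: 500 μL brought to 1000 μL → factor 1000/500 = 2
Step 5: 50 μL + 450 μL = 500 μL total → factor 500/50 = 10
Step 6: 2-fold → factor 2
Overall dilution factor = 2 × 100 × 20 × 2 × 10 × 2 = 1.6 × 10^5

1.60 × 10^5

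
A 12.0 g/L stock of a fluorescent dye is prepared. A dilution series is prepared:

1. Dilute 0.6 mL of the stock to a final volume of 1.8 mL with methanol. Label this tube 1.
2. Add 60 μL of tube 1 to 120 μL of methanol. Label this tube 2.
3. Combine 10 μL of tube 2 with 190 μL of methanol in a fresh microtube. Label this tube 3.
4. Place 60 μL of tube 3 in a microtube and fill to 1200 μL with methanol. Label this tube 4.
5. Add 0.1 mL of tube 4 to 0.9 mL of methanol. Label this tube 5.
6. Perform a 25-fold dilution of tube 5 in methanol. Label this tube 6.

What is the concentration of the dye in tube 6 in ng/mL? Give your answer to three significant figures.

13.3 ng/mL

Step 1: 0.6 mL brought to 1.8 mL → factor 1.8/0.6 = 3
Step 2: 60 μL + 120 μL = 180 μL total → factor 180/60 = 3
Step 3: 10 μL + 190 μL = 200 μL total → factor 200/10 = 20
Step 4: 60 μL brought to 1200 μL → factor 1200/60 = 20
Step 5: 0.1 mL + 0.9 mL = 1 mL total → factor 1/0.1 = 10
Step 6: 25-fold → factor 25
Overall dilution factor = 3 × 3 × 20 × 20 × 10 × 25 = 9 × 10^5
Final = 12.0 g/L / 9 × 10^5 = 1.333 × 10^-5 g/L = 13.3 ng/mL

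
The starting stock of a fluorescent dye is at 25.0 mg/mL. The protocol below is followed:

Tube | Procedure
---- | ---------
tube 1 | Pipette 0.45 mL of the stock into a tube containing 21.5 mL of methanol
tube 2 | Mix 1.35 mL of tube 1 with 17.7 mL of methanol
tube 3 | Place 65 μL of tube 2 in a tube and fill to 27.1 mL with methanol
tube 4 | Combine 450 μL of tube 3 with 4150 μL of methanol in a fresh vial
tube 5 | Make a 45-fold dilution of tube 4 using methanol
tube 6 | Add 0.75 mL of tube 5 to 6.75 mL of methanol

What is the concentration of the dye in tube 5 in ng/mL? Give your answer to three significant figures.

Step 1: 0.45 mL + 21.5 mL = 21.95 mL total → factor 21.95/0.45 = 48.778
Step 2: 1.35 mL + 17.7 mL = 19.05 mL total → factor 19.05/1.35 = 14.111
Step 3: 65 μL brought to 27.1 mL → factor 27100/65 = 416.92
Step 4: 450 μL + 4150 μL = 4600 μL total → factor 4600/450 = 10.222
Step 5: 45-fold → factor 45
Dilution factor through tube 5 = 48.778 × 14.111 × 416.92 × 10.222 × 45 = 1.3201 × 10^8
[tube 5] = 25.0 mg/mL / 1.3201 × 10^8 = 1.894 × 10^-7 mg/mL = 0.189 ng/mL

0.189 ng/mL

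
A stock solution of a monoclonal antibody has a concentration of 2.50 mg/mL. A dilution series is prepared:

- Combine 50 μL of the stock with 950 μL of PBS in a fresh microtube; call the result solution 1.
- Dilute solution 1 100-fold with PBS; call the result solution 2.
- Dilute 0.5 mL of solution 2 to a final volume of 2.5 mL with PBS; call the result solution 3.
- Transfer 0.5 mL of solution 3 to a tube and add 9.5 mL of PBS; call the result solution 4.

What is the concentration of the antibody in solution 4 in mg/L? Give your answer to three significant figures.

0.0125 mg/L

Step 1: 50 μL + 950 μL = 1000 μL total → factor 1000/50 = 20
Step 2: 100-fold → factor 100
Step 3: 0.5 mL brought to 2.5 mL → factor 2.5/0.5 = 5
Step 4: 0.5 mL + 9.5 mL = 10 mL total → factor 10/0.5 = 20
Overall dilution factor = 20 × 100 × 5 × 20 = 2 × 10^5
Final = 2.50 mg/mL / 2 × 10^5 = 1.250 × 10^-5 mg/mL = 0.0125 mg/L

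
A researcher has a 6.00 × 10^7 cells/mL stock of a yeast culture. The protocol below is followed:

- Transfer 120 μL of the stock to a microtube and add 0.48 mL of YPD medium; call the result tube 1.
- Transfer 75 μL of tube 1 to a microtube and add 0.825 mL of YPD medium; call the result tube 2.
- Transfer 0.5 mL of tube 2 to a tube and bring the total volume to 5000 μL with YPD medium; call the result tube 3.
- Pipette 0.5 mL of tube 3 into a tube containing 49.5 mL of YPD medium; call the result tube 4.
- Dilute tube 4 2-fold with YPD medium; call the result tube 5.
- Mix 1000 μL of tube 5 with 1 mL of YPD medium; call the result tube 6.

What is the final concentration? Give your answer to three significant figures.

Step 1: 120 μL + 0.48 mL = 600 μL total → factor 600/120 = 5
Step 2: 75 μL + 0.825 mL = 900 μL total → factor 900/75 = 12
Step 3: 0.5 mL brought to 5000 μL → factor 5/0.5 = 10
Step 4: 0.5 mL + 49.5 mL = 50 mL total → factor 50/0.5 = 100
Step 5: 2-fold → factor 2
Step 6: 1000 μL + 1 mL = 2000 μL total → factor 2000/1000 = 2
Overall dilution factor = 5 × 12 × 10 × 100 × 2 × 2 = 2.4 × 10^5
Final = 6.00 × 10^7 cells/mL / 2.4 × 10^5 = 250 cells/mL

250 cells/mL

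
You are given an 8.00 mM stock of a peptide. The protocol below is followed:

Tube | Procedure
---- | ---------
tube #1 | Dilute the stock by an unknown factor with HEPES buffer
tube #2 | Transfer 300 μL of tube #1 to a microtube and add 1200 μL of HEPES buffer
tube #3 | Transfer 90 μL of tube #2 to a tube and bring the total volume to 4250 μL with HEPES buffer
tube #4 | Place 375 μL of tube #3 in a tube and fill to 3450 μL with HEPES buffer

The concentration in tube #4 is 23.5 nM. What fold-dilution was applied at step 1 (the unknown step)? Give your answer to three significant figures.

157-fold

Step 1: unknown factor x
Step 2: 300 μL + 1200 μL = 1500 μL total → factor 1500/300 = 5
Step 3: 90 μL brought to 4250 μL → factor 4250/90 = 47.222
Step 4: 375 μL brought to 3450 μL → factor 3450/375 = 9.2
Product of known-step factors = 2172.2
Overall factor = 8.00 mM / (23.5 nM) = 3.4043 × 10^5
x = 3.4043 × 10^5 / 2172.2 = 157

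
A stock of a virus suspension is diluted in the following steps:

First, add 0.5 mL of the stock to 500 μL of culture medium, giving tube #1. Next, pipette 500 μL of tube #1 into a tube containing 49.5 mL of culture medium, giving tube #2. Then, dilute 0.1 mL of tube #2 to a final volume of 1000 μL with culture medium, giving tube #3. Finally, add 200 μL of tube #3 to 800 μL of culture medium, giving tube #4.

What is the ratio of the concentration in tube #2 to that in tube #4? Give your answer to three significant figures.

50.0

Step 1: 0.5 mL + 500 μL = 1 mL total → factor 1/0.5 = 2
Step 2: 500 μL + 49.5 mL = 50000 μL total → factor 50000/500 = 100
Step 3: 0.1 mL brought to 1000 μL → factor 1/0.1 = 10
Step 4: 200 μL + 800 μL = 1000 μL total → factor 1000/200 = 5
Dilution factor to tube #2 = 200; to tube #4 = 10000
[tube #2]/[tube #4] = (factor to tube #4)/(factor to tube #2) = 10000/200 = 50.0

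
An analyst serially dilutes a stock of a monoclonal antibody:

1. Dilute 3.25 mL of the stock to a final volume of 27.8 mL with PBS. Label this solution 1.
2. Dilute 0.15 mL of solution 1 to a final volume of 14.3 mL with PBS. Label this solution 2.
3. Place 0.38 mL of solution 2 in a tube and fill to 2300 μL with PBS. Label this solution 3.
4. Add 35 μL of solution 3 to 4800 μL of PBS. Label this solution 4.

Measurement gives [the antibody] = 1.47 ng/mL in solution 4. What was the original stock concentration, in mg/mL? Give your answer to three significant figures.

Step 1: 3.25 mL brought to 27.8 mL → factor 27.8/3.25 = 8.5538
Step 2: 0.15 mL brought to 14.3 mL → factor 14.3/0.15 = 95.333
Step 3: 0.38 mL brought to 2300 μL → factor 2.3/0.38 = 6.0526
Step 4: 35 μL + 4800 μL = 4835 μL total → factor 4835/35 = 138.14
Overall dilution factor = 8.5538 × 95.333 × 6.0526 × 138.14 = 6.8183 × 10^5
Stock = 1.47 ng/mL × 6.8183 × 10^5 = 1.002 × 10^6 ng/mL = 1.00 mg/mL

1.00 mg/mL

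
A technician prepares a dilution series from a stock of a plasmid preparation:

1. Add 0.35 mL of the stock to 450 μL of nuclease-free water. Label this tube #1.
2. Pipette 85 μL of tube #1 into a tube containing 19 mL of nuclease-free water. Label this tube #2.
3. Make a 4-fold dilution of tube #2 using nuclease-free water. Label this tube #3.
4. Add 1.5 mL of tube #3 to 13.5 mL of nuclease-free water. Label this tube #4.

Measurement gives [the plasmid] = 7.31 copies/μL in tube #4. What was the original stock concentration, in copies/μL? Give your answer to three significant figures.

Step 1: 0.35 mL + 450 μL = 0.8 mL total → factor 0.8/0.35 = 2.2857
Step 2: 85 μL + 19 mL = 19085 μL total → factor 19085/85 = 224.53
Step 3: 4-fold → factor 4
Step 4: 1.5 mL + 13.5 mL = 15 mL total → factor 15/1.5 = 10
Overall dilution factor = 2.2857 × 224.53 × 4 × 10 = 20528
Stock = 7.31 copies/μL × 20528 = 1.50 × 10^5 copies/μL

1.50 × 10^5 copies/μL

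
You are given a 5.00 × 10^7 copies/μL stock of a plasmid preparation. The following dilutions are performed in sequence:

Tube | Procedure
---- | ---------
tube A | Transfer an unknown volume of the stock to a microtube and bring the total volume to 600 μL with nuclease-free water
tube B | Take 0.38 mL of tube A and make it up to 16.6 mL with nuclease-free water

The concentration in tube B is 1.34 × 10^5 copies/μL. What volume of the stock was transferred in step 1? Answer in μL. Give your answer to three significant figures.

Step 1: v brought to 600 μL → factor = 600 μL/v
Step 2: 0.38 mL brought to 16.6 mL → factor 16.6/0.38 = 43.684
Product of known-step factors = 43.684
Overall factor = 5.00 × 10^7 copies/μL / (1.34 × 10^5 copies/μL) = 373.13
Step-1 factor = 373.13 / 43.684 = 8.5416
v = 600 μL / 8.5416 = 70.2 μL

70.2 μL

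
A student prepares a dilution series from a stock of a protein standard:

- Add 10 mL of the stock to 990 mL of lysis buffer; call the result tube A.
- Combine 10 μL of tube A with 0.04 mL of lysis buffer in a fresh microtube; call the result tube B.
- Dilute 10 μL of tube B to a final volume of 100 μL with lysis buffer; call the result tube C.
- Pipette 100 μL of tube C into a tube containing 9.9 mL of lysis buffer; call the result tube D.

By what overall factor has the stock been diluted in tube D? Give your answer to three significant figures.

Step 1: 10 mL + 990 mL = 1000 mL total → factor 1000/10 = 100
Step 2: 10 μL + 0.04 mL = 50 μL total → factor 50/10 = 5
Step 3: 10 μL brought to 100 μL → factor 100/10 = 10
Step 4: 100 μL + 9.9 mL = 10000 μL total → factor 10000/100 = 100
Overall dilution factor = 100 × 5 × 10 × 100 = 5 × 10^5

5.00 × 10^5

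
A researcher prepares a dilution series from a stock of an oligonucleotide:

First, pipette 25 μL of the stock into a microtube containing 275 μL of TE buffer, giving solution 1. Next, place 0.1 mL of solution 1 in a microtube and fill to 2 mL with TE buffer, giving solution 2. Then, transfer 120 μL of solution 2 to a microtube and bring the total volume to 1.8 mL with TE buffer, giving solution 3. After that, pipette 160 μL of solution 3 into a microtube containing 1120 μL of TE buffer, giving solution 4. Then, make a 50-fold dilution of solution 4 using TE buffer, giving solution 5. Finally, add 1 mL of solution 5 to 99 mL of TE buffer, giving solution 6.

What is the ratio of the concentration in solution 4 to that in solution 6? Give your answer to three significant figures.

5.00 × 10^3

Step 1: 25 μL + 275 μL = 300 μL total → factor 300/25 = 12
Step 2: 0.1 mL brought to 2 mL → factor 2/0.1 = 20
Step 3: 120 μL brought to 1.8 mL → factor 1800/120 = 15
Step 4: 160 μL + 1120 μL = 1280 μL total → factor 1280/160 = 8
Step 5: 50-fold → factor 50
Step 6: 1 mL + 99 mL = 100 mL total → factor 100/1 = 100
Dilution factor to solution 4 = 28800; to solution 6 = 1.44 × 10^8
[solution 4]/[solution 6] = (factor to solution 6)/(factor to solution 4) = 1.44 × 10^8/28800 = 5.00 × 10^3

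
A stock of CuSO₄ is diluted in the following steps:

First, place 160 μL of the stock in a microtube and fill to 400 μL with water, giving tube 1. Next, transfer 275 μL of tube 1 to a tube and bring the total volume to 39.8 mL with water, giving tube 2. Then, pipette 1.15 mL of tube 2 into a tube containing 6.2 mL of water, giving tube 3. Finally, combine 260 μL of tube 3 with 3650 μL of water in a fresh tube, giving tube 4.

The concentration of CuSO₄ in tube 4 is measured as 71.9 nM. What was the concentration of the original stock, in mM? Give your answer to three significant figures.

2.50 mM

Step 1: 160 μL brought to 400 μL → factor 400/160 = 2.5
Step 2: 275 μL brought to 39.8 mL → factor 39800/275 = 144.73
Step 3: 1.15 mL + 6.2 mL = 7.35 mL total → factor 7.35/1.15 = 6.3913
Step 4: 260 μL + 3650 μL = 3910 μL total → factor 3910/260 = 15.038
Overall dilution factor = 2.5 × 144.73 × 6.3913 × 15.038 = 34776
Stock = 71.9 nM × 34776 = 2.500 × 10^6 nM = 2.50 mM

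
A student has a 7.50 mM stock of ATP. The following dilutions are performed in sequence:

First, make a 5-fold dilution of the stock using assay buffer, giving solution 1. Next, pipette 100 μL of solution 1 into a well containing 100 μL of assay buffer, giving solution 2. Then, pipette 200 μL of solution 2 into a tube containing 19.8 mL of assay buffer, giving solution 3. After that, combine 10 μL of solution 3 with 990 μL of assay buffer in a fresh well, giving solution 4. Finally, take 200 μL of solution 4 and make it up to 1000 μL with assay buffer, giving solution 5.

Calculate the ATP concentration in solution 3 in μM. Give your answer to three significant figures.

7.50 μM

Step 1: 5-fold → factor 5
Step 2: 100 μL + 100 μL = 200 μL total → factor 200/100 = 2
Step 3: 200 μL + 19.8 mL = 20000 μL total → factor 20000/200 = 100
Dilution factor through solution 3 = 5 × 2 × 100 = 1000
[solution 3] = 7.50 mM / 1000 = 0.007500 mM = 7.50 μM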